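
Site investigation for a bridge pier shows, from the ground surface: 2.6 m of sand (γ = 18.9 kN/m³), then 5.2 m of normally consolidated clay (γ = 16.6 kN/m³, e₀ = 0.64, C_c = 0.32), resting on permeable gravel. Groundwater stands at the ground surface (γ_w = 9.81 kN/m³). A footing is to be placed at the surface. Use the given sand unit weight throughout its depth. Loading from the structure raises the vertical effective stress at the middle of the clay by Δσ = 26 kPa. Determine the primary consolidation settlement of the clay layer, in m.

Mid-depth of clay below the ground surface: z = 2.6 + 5.2/2 = 5.2 m.
Total vertical stress at mid-clay: σ_v = 18.9×2.6 + 16.6×2.6 = 92.3 kPa.
Pore pressure: u = 9.81×(5.2 − 0) = 51.012 kPa.
Initial effective stress: σ'_0 = σ_v − u = 92.3 − 51.012 = 41.288 kPa.
Final effective stress: σ'_f = σ'_0 + Δσ = 41.288 + 26 = 67.288 kPa.
Normally consolidated clay, so the full stress increment lies on the virgin compression line:
S_c = C_c·H/(1+e₀)·log₁₀(σ'_f/σ'_0) = 0.32×5.2/(1+0.64)×log₁₀(67.288/41.288)
    = 1.0146 × 0.21211 = 0.2152 m

S_c ≈ 0.215 m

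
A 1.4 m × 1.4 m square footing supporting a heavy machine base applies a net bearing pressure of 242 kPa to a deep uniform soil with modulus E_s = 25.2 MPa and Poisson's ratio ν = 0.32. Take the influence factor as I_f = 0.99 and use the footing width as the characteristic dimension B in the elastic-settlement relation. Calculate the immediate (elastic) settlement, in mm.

Immediate (elastic) settlement: S_e = q·B·(1−ν²)/E_s · I_f.
E_s = 25.2 MPa = 25200 kPa.
S_e = 242 × 1.4 × (1 − 0.32²) / 25200 × 0.99
    = 242 × 1.4 × 0.8976 / 25200 × 0.99
    = 0.01195 m = 11.95 mm

S_e ≈ 11.9 mm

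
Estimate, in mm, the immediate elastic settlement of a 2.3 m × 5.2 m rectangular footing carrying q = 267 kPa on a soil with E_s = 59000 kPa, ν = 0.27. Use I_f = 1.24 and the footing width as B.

S_e ≈ 12 mm

Immediate (elastic) settlement: S_e = q·B·(1−ν²)/E_s · I_f.
S_e = 267 × 2.3 × (1 − 0.27²) / 59000 × 1.24
    = 267 × 2.3 × 0.9271 / 59000 × 1.24
    = 0.01197 m = 11.97 mm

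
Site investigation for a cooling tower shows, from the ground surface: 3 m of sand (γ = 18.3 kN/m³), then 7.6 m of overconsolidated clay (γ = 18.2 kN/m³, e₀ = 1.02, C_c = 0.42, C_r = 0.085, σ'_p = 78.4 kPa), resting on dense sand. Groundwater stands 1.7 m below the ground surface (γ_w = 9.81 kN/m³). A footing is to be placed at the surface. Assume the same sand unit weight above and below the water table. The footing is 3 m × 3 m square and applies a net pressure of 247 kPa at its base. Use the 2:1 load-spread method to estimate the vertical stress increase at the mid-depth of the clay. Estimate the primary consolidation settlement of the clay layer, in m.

Mid-depth of clay below the ground surface: z = 3 + 7.6/2 = 6.8 m.
Total vertical stress at mid-clay: σ_v = 18.3×3 + 18.2×3.8 = 124.06 kPa.
Pore pressure: u = 9.81×(6.8 − 1.7) = 50.031 kPa.
Initial effective stress: σ'_0 = σ_v − u = 124.06 − 50.031 = 74.029 kPa.
Stress increase at mid-clay by the 2:1 spreading method:
Δσ = qBL/((B+z)(L+z)) = 247×3×3/((3+6.8)(3+6.8)) = 23.147 kPa
Final effective stress: σ'_f = 74.029 + 23.147 = 97.176 kPa.
σ'_f = 97.176 > σ'_p = 78.4 kPa, so the stress path crosses the preconsolidation pressure — recompression up to σ'_p, then virgin compression beyond:
S_c = H/(1+e₀)·[C_r·log₁₀(σ'_p/σ'_0) + C_c·log₁₀(σ'_f/σ'_p)]
    = 7.6/2.02 × [0.085×log₁₀(78.4/74.029) + 0.42×log₁₀(97.176/78.4)]
    = 3.7624 × [0.0021177 + 0.039162] = 0.1553 m

S_c ≈ 0.155 m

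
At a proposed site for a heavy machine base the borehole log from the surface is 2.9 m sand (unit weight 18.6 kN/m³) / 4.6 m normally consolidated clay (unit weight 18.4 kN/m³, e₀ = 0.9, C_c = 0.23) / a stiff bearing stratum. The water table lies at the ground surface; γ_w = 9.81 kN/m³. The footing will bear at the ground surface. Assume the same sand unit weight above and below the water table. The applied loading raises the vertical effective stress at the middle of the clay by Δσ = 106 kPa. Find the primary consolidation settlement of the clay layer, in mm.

Mid-depth of clay below the ground surface: z = 2.9 + 4.6/2 = 5.2 m.
Total vertical stress at mid-clay: σ_v = 18.6×2.9 + 18.4×2.3 = 96.26 kPa.
Pore pressure: u = 9.81×(5.2 − 0) = 51.012 kPa.
Initial effective stress: σ'_0 = σ_v − u = 96.26 − 51.012 = 45.248 kPa.
Final effective stress: σ'_f = σ'_0 + Δσ = 45.248 + 106 = 151.25 kPa.
Normally consolidated clay, so the full stress increment lies on the virgin compression line:
S_c = C_c·H/(1+e₀)·log₁₀(σ'_f/σ'_0) = 0.23×4.6/(1+0.9)×log₁₀(151.25/45.248)
    = 0.55684 × 0.5241 = 0.2918 m

S_c ≈ 292 mm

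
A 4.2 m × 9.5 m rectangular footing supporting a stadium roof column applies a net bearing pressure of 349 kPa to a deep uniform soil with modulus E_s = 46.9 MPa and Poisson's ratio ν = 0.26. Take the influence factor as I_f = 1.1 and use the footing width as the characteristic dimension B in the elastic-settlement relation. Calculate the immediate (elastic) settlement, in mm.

S_e ≈ 32.1 mm

Immediate (elastic) settlement: S_e = q·B·(1−ν²)/E_s · I_f.
E_s = 46.9 MPa = 46900 kPa.
S_e = 349 × 4.2 × (1 − 0.26²) / 46900 × 1.1
    = 349 × 4.2 × 0.9324 / 46900 × 1.1
    = 0.03206 m = 32.06 mm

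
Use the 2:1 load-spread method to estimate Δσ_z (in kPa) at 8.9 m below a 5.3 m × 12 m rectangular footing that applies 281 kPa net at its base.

By the 2:1 method the load spreads at 1 horizontal : 2 vertical, so at depth z the loaded area has grown by z in each plan dimension:
Δσ = qBL/((B+z)(L+z)) = 281×5.3×12/((5.3+8.9)(12+8.9)) = 60.218 kPa

Δσ_z ≈ 60.2 kPa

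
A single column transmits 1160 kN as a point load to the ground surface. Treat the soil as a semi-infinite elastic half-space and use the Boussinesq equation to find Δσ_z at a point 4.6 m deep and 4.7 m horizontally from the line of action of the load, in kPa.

Δσ_z ≈ 4.38 kPa

Boussinesq vertical stress below a point load on an elastic half-space:
Δσ_z = 3P/(2πz²) · [1 + (r/z)²]^(−5/2)
r/z = 4.7/4.6 = 1.0217; [1+(r/z)²]^(−5/2) = 0.16743.
Δσ_z = 3×1160/(2π×4.6²) × 0.16743 = 26.175 × 0.16743 = 4.382 kPa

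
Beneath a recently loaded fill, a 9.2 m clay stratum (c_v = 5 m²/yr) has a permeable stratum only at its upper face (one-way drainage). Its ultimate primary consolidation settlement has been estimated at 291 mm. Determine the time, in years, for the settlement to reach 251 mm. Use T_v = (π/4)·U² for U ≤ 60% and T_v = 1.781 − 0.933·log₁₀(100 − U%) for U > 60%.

Drainage path length: H_d = H = 9.2 m (single drainage).
U = S(t)/S_ult = 251/291 = 0.8625.
U > 60%: T_v = 1.781 − 0.933·log₁₀(100 − 86.254) = 0.71909.
t = T_v·H_d²/c_v = 0.71909×9.2²/5 = 12.17 years.

t ≈ 12.2 years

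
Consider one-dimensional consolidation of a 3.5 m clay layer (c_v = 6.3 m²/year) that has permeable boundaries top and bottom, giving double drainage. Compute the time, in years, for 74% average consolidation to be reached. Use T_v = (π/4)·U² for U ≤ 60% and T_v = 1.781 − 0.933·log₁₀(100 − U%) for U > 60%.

t ≈ 0.224 years

Drainage path length: H_d = H/2 = 1.75 m (double drainage).
U > 60%: T_v = 1.781 − 0.933·log₁₀(100 − 74) = 0.46083.
t = T_v·H_d²/c_v = 0.46083×1.75²/6.3 = 0.224 years.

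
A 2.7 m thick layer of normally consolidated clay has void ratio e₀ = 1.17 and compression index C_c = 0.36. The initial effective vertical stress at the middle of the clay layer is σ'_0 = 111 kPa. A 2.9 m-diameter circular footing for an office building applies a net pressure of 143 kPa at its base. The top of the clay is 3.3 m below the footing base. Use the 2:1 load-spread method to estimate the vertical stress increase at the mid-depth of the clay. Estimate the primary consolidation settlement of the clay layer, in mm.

Mid-depth of clay below the footing base: z = 3.3 + 2.7/2 = 4.65 m.
Stress increase at mid-clay by the 2:1 spreading method:
Δσ ≈ qD²/(D+z)² = 143×2.9²/(2.9+4.65)² = 21.098 kPa
Final effective stress: σ'_f = σ'_0 + Δσ = 111 + 21.098 = 132.1 kPa.
Normally consolidated clay, so the full stress increment lies on the virgin compression line:
S_c = C_c·H/(1+e₀)·log₁₀(σ'_f/σ'_0) = 0.36×2.7/(1+1.17)×log₁₀(132.1/111)
    = 0.44793 × 0.07558 = 0.03385 m

S_c ≈ 33.9 mm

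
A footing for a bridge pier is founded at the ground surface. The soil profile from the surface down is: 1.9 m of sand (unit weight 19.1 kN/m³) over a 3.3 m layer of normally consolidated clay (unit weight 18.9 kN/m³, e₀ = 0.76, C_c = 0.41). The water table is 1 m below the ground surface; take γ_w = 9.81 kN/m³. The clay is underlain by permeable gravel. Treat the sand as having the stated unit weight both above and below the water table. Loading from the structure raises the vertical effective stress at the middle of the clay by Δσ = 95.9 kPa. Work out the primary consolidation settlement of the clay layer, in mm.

Mid-depth of clay below the ground surface: z = 1.9 + 3.3/2 = 3.55 m.
Total vertical stress at mid-clay: σ_v = 19.1×1.9 + 18.9×1.65 = 67.475 kPa.
Pore pressure: u = 9.81×(3.55 − 1) = 25.015 kPa.
Initial effective stress: σ'_0 = σ_v − u = 67.475 − 25.015 = 42.46 kPa.
Final effective stress: σ'_f = σ'_0 + Δσ = 42.46 + 95.9 = 138.36 kPa.
Normally consolidated clay, so the full stress increment lies on the virgin compression line:
S_c = C_c·H/(1+e₀)·log₁₀(σ'_f/σ'_0) = 0.41×3.3/(1+0.76)×log₁₀(138.36/42.46)
    = 0.76875 × 0.51303 = 0.3944 m

S_c ≈ 394 mm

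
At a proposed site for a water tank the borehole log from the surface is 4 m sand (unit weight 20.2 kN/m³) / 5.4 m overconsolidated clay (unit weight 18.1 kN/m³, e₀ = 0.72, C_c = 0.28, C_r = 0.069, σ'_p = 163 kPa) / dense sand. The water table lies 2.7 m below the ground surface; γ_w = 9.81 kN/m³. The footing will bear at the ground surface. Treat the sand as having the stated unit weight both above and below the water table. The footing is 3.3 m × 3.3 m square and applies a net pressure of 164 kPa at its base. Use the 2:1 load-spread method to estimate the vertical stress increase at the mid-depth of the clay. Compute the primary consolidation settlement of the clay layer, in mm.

S_c ≈ 17 mm

Mid-depth of clay below the ground surface: z = 4 + 5.4/2 = 6.7 m.
Total vertical stress at mid-clay: σ_v = 20.2×4 + 18.1×2.7 = 129.67 kPa.
Pore pressure: u = 9.81×(6.7 − 2.7) = 39.24 kPa.
Initial effective stress: σ'_0 = σ_v − u = 129.67 − 39.24 = 90.43 kPa.
Stress increase at mid-clay by the 2:1 spreading method:
Δσ = qBL/((B+z)(L+z)) = 164×3.3×3.3/((3.3+6.7)(3.3+6.7)) = 17.86 kPa
Final effective stress: σ'_f = 90.43 + 17.86 = 108.29 kPa.
σ'_f = 108.29 ≤ σ'_p = 163 kPa, so the clay remains overconsolidated and only the recompression index applies:
S_c = C_r·H/(1+e₀)·log₁₀(σ'_f/σ'_0) = 0.069×5.4/1.72×log₁₀(108.29/90.43)
    = 0.21663 × 0.078276 = 0.01696 m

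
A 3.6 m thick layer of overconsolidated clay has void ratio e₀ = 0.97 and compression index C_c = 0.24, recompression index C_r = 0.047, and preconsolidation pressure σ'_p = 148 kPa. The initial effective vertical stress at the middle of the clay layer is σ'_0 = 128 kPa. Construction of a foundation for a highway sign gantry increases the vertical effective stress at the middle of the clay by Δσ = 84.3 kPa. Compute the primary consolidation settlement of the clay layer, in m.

S_c ≈ 0.0741 m

Final effective stress: σ'_f = 128 + 84.3 = 212.3 kPa.
σ'_f = 212.3 > σ'_p = 148 kPa, so the stress path crosses the preconsolidation pressure — recompression up to σ'_p, then virgin compression beyond:
S_c = H/(1+e₀)·[C_r·log₁₀(σ'_p/σ'_0) + C_c·log₁₀(σ'_f/σ'_p)]
    = 3.6/1.97 × [0.047×log₁₀(148/128) + 0.24×log₁₀(212.3/148)]
    = 1.8274 × [0.0029634 + 0.037605] = 0.07413 m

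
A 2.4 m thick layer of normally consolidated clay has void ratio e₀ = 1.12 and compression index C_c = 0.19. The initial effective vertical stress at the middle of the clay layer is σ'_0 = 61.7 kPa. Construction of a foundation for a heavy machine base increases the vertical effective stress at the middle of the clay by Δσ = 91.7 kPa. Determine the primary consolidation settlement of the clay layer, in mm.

S_c ≈ 85.1 mm

Final effective stress: σ'_f = σ'_0 + Δσ = 61.7 + 91.7 = 153.4 kPa.
Normally consolidated clay, so the full stress increment lies on the virgin compression line:
S_c = C_c·H/(1+e₀)·log₁₀(σ'_f/σ'_0) = 0.19×2.4/(1+1.12)×log₁₀(153.4/61.7)
    = 0.21509 × 0.39554 = 0.08508 m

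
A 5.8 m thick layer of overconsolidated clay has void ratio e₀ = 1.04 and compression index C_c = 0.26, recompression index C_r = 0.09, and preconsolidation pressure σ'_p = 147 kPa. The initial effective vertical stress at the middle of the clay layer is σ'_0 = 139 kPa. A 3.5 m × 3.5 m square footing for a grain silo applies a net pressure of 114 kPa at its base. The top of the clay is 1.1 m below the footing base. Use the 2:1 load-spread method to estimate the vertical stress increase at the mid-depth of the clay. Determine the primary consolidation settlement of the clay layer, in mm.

Mid-depth of clay below the footing base: z = 1.1 + 5.8/2 = 4 m.
Stress increase at mid-clay by the 2:1 spreading method:
Δσ = qBL/((B+z)(L+z)) = 114×3.5×3.5/((3.5+4)(3.5+4)) = 24.827 kPa
Final effective stress: σ'_f = 139 + 24.827 = 163.83 kPa.
σ'_f = 163.83 > σ'_p = 147 kPa, so the stress path crosses the preconsolidation pressure — recompression up to σ'_p, then virgin compression beyond:
S_c = H/(1+e₀)·[C_r·log₁₀(σ'_p/σ'_0) + C_c·log₁₀(σ'_f/σ'_p)]
    = 5.8/2.04 × [0.09×log₁₀(147/139) + 0.26×log₁₀(163.83/147)]
    = 2.8431 × [0.0021872 + 0.01224] = 0.04102 m

S_c ≈ 41 mm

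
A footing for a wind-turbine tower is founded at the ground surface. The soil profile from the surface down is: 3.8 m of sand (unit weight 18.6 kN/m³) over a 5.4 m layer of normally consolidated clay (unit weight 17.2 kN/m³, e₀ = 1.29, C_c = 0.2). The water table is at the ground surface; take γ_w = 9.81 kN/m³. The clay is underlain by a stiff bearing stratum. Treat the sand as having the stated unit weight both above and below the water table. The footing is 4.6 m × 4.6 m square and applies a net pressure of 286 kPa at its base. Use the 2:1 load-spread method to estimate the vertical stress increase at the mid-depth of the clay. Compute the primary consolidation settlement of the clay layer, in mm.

Mid-depth of clay below the ground surface: z = 3.8 + 5.4/2 = 6.5 m.
Total vertical stress at mid-clay: σ_v = 18.6×3.8 + 17.2×2.7 = 117.12 kPa.
Pore pressure: u = 9.81×(6.5 − 0) = 63.765 kPa.
Initial effective stress: σ'_0 = σ_v − u = 117.12 − 63.765 = 53.355 kPa.
Stress increase at mid-clay by the 2:1 spreading method:
Δσ = qBL/((B+z)(L+z)) = 286×4.6×4.6/((4.6+6.5)(4.6+6.5)) = 49.117 kPa
Final effective stress: σ'_f = σ'_0 + Δσ = 53.355 + 49.117 = 102.47 kPa.
Normally consolidated clay, so the full stress increment lies on the virgin compression line:
S_c = C_c·H/(1+e₀)·log₁₀(σ'_f/σ'_0) = 0.2×5.4/(1+1.29)×log₁₀(102.47/53.355)
    = 0.47162 × 0.28342 = 0.1337 m

S_c ≈ 134 mm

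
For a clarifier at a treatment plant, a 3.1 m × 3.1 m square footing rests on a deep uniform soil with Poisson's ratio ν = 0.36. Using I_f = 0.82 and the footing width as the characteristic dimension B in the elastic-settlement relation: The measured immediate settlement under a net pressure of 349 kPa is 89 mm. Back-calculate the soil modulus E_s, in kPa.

S_e = q·B·(1−ν²)/E_s · I_f  ⇒  E_s = q·B·(1−ν²)·I_f / S_e.
E_s = 349 × 3.1 × 0.8704 × 0.82 / 0.089 = 8676 kPa

E_s ≈ 8680 kPa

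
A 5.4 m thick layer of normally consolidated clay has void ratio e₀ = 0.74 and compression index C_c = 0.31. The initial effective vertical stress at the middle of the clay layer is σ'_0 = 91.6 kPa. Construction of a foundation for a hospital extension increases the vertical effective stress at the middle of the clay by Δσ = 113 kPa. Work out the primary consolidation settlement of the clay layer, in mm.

S_c ≈ 336 mm

Final effective stress: σ'_f = σ'_0 + Δσ = 91.6 + 113 = 204.6 kPa.
Normally consolidated clay, so the full stress increment lies on the virgin compression line:
S_c = C_c·H/(1+e₀)·log₁₀(σ'_f/σ'_0) = 0.31×5.4/(1+0.74)×log₁₀(204.6/91.6)
    = 0.96207 × 0.34901 = 0.3358 m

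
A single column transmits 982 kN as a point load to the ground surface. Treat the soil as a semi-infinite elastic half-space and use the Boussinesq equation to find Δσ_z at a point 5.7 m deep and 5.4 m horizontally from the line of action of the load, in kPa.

Δσ_z ≈ 2.91 kPa

Boussinesq vertical stress below a point load on an elastic half-space:
Δσ_z = 3P/(2πz²) · [1 + (r/z)²]^(−5/2)
r/z = 5.4/5.7 = 0.94737; [1+(r/z)²]^(−5/2) = 0.20162.
Δσ_z = 3×982/(2π×5.7²) × 0.20162 = 14.431 × 0.20162 = 2.91 kPa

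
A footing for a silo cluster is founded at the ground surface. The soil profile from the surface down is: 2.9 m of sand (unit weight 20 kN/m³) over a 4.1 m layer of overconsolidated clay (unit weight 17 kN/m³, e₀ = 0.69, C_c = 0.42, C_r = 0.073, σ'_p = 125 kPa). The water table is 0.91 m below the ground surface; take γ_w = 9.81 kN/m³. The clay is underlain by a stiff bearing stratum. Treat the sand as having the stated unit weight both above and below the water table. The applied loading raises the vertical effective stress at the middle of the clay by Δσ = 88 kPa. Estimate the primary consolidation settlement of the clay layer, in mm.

S_c ≈ 120 mm

Mid-depth of clay below the ground surface: z = 2.9 + 4.1/2 = 4.95 m.
Total vertical stress at mid-clay: σ_v = 20×2.9 + 17×2.05 = 92.85 kPa.
Pore pressure: u = 9.81×(4.95 − 0.91) = 39.632 kPa.
Initial effective stress: σ'_0 = σ_v − u = 92.85 − 39.632 = 53.218 kPa.
Final effective stress: σ'_f = 53.218 + 88 = 141.22 kPa.
σ'_f = 141.22 > σ'_p = 125 kPa, so the stress path crosses the preconsolidation pressure — recompression up to σ'_p, then virgin compression beyond:
S_c = H/(1+e₀)·[C_r·log₁₀(σ'_p/σ'_0) + C_c·log₁₀(σ'_f/σ'_p)]
    = 4.1/1.69 × [0.073×log₁₀(125/53.218) + 0.42×log₁₀(141.22/125)]
    = 2.426 × [0.027072 + 0.022254] = 0.1197 m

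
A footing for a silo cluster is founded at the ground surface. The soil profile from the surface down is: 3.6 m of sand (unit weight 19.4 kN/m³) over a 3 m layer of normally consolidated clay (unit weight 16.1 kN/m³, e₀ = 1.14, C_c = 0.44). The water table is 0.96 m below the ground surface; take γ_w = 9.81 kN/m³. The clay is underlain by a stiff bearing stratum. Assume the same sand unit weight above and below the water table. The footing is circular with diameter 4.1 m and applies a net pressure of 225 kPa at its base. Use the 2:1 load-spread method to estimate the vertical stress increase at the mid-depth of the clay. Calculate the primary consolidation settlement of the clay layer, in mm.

S_c ≈ 163 mm

Mid-depth of clay below the ground surface: z = 3.6 + 3/2 = 5.1 m.
Total vertical stress at mid-clay: σ_v = 19.4×3.6 + 16.1×1.5 = 93.99 kPa.
Pore pressure: u = 9.81×(5.1 − 0.96) = 40.613 kPa.
Initial effective stress: σ'_0 = σ_v − u = 93.99 − 40.613 = 53.377 kPa.
Stress increase at mid-clay by the 2:1 spreading method:
Δσ ≈ qD²/(D+z)² = 225×4.1²/(4.1+5.1)² = 44.686 kPa
Final effective stress: σ'_f = σ'_0 + Δσ = 53.377 + 44.686 = 98.063 kPa.
Normally consolidated clay, so the full stress increment lies on the virgin compression line:
S_c = C_c·H/(1+e₀)·log₁₀(σ'_f/σ'_0) = 0.44×3/(1+1.14)×log₁₀(98.063/53.377)
    = 0.61682 × 0.26415 = 0.1629 m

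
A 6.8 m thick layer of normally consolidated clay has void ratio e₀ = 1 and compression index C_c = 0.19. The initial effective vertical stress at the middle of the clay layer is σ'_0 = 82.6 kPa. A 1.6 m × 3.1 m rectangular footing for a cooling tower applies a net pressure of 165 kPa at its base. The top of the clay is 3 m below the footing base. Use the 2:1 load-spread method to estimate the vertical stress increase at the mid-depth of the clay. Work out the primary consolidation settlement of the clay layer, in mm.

S_c ≈ 34.4 mm

Mid-depth of clay below the footing base: z = 3 + 6.8/2 = 6.4 m.
Stress increase at mid-clay by the 2:1 spreading method:
Δσ = qBL/((B+z)(L+z)) = 165×1.6×3.1/((1.6+6.4)(3.1+6.4)) = 10.768 kPa
Final effective stress: σ'_f = σ'_0 + Δσ = 82.6 + 10.768 = 93.368 kPa.
Normally consolidated clay, so the full stress increment lies on the virgin compression line:
S_c = C_c·H/(1+e₀)·log₁₀(σ'_f/σ'_0) = 0.19×6.8/(1+1)×log₁₀(93.368/82.6)
    = 0.646 × 0.053218 = 0.03438 m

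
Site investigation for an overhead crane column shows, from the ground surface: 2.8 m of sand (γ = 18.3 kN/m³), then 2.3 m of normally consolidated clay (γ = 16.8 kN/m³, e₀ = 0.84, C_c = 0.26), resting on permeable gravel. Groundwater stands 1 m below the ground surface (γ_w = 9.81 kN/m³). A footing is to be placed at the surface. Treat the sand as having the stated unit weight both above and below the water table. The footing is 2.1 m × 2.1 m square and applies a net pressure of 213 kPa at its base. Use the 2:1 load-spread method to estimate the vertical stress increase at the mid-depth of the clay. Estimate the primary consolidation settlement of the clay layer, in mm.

S_c ≈ 67.8 mm

Mid-depth of clay below the ground surface: z = 2.8 + 2.3/2 = 3.95 m.
Total vertical stress at mid-clay: σ_v = 18.3×2.8 + 16.8×1.15 = 70.56 kPa.
Pore pressure: u = 9.81×(3.95 − 1) = 28.94 kPa.
Initial effective stress: σ'_0 = σ_v − u = 70.56 − 28.94 = 41.62 kPa.
Stress increase at mid-clay by the 2:1 spreading method:
Δσ = qBL/((B+z)(L+z)) = 213×2.1×2.1/((2.1+3.95)(2.1+3.95)) = 25.663 kPa
Final effective stress: σ'_f = σ'_0 + Δσ = 41.62 + 25.663 = 67.283 kPa.
Normally consolidated clay, so the full stress increment lies on the virgin compression line:
S_c = C_c·H/(1+e₀)·log₁₀(σ'_f/σ'_0) = 0.26×2.3/(1+0.84)×log₁₀(67.283/41.62)
    = 0.325 × 0.2086 = 0.0678 m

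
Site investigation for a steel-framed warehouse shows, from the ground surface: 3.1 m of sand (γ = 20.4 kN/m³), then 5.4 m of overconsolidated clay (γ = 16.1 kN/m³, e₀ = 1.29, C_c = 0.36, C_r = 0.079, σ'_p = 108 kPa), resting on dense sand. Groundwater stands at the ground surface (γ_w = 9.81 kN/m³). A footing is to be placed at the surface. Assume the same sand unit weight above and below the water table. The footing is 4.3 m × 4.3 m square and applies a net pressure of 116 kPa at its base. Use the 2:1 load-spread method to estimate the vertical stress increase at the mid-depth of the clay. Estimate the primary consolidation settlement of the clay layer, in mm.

Mid-depth of clay below the ground surface: z = 3.1 + 5.4/2 = 5.8 m.
Total vertical stress at mid-clay: σ_v = 20.4×3.1 + 16.1×2.7 = 106.71 kPa.
Pore pressure: u = 9.81×(5.8 − 0) = 56.898 kPa.
Initial effective stress: σ'_0 = σ_v − u = 106.71 − 56.898 = 49.812 kPa.
Stress increase at mid-clay by the 2:1 spreading method:
Δσ = qBL/((B+z)(L+z)) = 116×4.3×4.3/((4.3+5.8)(4.3+5.8)) = 21.026 kPa
Final effective stress: σ'_f = 49.812 + 21.026 = 70.838 kPa.
σ'_f = 70.838 ≤ σ'_p = 108 kPa, so the clay remains overconsolidated and only the recompression index applies:
S_c = C_r·H/(1+e₀)·log₁₀(σ'_f/σ'_0) = 0.079×5.4/2.29×log₁₀(70.838/49.812)
    = 0.18629 × 0.15293 = 0.02849 m

S_c ≈ 28.5 mm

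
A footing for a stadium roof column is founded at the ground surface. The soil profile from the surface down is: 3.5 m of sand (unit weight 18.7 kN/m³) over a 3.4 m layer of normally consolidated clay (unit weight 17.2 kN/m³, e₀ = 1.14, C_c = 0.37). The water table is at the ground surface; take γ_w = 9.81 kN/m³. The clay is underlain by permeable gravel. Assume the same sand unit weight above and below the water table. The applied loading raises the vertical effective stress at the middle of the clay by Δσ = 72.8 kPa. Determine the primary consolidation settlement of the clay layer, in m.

Mid-depth of clay below the ground surface: z = 3.5 + 3.4/2 = 5.2 m.
Total vertical stress at mid-clay: σ_v = 18.7×3.5 + 17.2×1.7 = 94.69 kPa.
Pore pressure: u = 9.81×(5.2 − 0) = 51.012 kPa.
Initial effective stress: σ'_0 = σ_v − u = 94.69 − 51.012 = 43.678 kPa.
Final effective stress: σ'_f = σ'_0 + Δσ = 43.678 + 72.8 = 116.48 kPa.
Normally consolidated clay, so the full stress increment lies on the virgin compression line:
S_c = C_c·H/(1+e₀)·log₁₀(σ'_f/σ'_0) = 0.37×3.4/(1+1.14)×log₁₀(116.48/43.678)
    = 0.58785 × 0.42599 = 0.2504 m

S_c ≈ 0.25 m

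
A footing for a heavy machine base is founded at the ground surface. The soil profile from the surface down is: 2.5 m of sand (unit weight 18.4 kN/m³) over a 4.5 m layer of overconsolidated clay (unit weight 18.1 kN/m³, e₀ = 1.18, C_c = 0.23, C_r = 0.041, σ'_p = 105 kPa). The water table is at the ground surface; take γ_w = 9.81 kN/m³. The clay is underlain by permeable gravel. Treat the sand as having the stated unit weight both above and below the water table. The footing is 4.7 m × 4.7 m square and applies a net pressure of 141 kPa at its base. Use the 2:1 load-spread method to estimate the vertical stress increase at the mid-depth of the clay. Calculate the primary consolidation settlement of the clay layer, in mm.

S_c ≈ 23 mm

Mid-depth of clay below the ground surface: z = 2.5 + 4.5/2 = 4.75 m.
Total vertical stress at mid-clay: σ_v = 18.4×2.5 + 18.1×2.25 = 86.725 kPa.
Pore pressure: u = 9.81×(4.75 − 0) = 46.598 kPa.
Initial effective stress: σ'_0 = σ_v − u = 86.725 − 46.598 = 40.127 kPa.
Stress increase at mid-clay by the 2:1 spreading method:
Δσ = qBL/((B+z)(L+z)) = 141×4.7×4.7/((4.7+4.75)(4.7+4.75)) = 34.878 kPa
Final effective stress: σ'_f = 40.127 + 34.878 = 75.005 kPa.
σ'_f = 75.005 ≤ σ'_p = 105 kPa, so the clay remains overconsolidated and only the recompression index applies:
S_c = C_r·H/(1+e₀)·log₁₀(σ'_f/σ'_0) = 0.041×4.5/2.18×log₁₀(75.005/40.127)
    = 0.084632 × 0.27165 = 0.02299 m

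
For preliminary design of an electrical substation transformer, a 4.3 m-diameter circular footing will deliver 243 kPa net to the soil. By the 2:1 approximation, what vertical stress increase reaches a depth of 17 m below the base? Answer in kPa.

By the 2:1 method the load spreads at 1 horizontal : 2 vertical, so at depth z the loaded area has grown by z in each plan dimension:
Δσ ≈ qD²/(D+z)² = 243×4.3²/(4.3+17)² = 9.9034 kPa

Δσ_z ≈ 9.9 kPa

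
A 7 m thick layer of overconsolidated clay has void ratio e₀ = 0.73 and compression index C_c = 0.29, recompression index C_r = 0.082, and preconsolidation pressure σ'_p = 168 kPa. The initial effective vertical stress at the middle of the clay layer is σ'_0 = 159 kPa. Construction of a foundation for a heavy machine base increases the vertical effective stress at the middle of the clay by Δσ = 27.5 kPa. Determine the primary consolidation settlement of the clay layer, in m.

Final effective stress: σ'_f = 159 + 27.5 = 186.5 kPa.
σ'_f = 186.5 > σ'_p = 168 kPa, so the stress path crosses the preconsolidation pressure — recompression up to σ'_p, then virgin compression beyond:
S_c = H/(1+e₀)·[C_r·log₁₀(σ'_p/σ'_0) + C_c·log₁₀(σ'_f/σ'_p)]
    = 7/1.73 × [0.082×log₁₀(168/159) + 0.29×log₁₀(186.5/168)]
    = 4.0462 × [0.0019608 + 0.013157] = 0.06117 m

S_c ≈ 0.0612 m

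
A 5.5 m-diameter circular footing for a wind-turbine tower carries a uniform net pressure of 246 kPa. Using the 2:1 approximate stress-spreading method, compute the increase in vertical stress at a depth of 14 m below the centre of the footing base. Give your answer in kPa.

By the 2:1 method the load spreads at 1 horizontal : 2 vertical, so at depth z the loaded area has grown by z in each plan dimension:
Δσ ≈ qD²/(D+z)² = 246×5.5²/(5.5+14)² = 19.57 kPa

Δσ_z ≈ 19.6 kPa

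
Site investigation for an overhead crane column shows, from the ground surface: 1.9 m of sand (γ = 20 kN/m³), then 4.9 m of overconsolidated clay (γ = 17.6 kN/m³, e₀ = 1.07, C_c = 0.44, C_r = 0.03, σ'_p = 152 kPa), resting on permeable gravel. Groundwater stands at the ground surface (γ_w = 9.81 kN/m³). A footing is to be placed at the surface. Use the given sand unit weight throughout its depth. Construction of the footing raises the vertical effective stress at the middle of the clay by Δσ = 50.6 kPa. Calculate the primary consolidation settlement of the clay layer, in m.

Mid-depth of clay below the ground surface: z = 1.9 + 4.9/2 = 4.35 m.
Total vertical stress at mid-clay: σ_v = 20×1.9 + 17.6×2.45 = 81.12 kPa.
Pore pressure: u = 9.81×(4.35 − 0) = 42.673 kPa.
Initial effective stress: σ'_0 = σ_v − u = 81.12 − 42.673 = 38.447 kPa.
Final effective stress: σ'_f = 38.447 + 50.6 = 89.047 kPa.
σ'_f = 89.047 ≤ σ'_p = 152 kPa, so the clay remains overconsolidated and only the recompression index applies:
S_c = C_r·H/(1+e₀)·log₁₀(σ'_f/σ'_0) = 0.03×4.9/2.07×log₁₀(89.047/38.447)
    = 0.071013 × 0.36476 = 0.0259 m

S_c ≈ 0.0259 m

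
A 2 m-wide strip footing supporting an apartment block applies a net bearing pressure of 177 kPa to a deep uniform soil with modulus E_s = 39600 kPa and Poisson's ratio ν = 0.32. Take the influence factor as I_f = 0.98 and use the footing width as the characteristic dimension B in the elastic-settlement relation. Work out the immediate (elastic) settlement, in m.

Immediate (elastic) settlement: S_e = q·B·(1−ν²)/E_s · I_f.
S_e = 177 × 2 × (1 − 0.32²) / 39600 × 0.98
    = 177 × 2 × 0.8976 / 39600 × 0.98
    = 0.007864 m

S_e ≈ 0.00786 m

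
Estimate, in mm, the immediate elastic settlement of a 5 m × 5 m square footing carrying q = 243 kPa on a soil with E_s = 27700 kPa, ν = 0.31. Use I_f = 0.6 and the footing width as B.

Immediate (elastic) settlement: S_e = q·B·(1−ν²)/E_s · I_f.
S_e = 243 × 5 × (1 − 0.31²) / 27700 × 0.6
    = 243 × 5 × 0.9039 / 27700 × 0.6
    = 0.02379 m = 23.79 mm

S_e ≈ 23.8 mm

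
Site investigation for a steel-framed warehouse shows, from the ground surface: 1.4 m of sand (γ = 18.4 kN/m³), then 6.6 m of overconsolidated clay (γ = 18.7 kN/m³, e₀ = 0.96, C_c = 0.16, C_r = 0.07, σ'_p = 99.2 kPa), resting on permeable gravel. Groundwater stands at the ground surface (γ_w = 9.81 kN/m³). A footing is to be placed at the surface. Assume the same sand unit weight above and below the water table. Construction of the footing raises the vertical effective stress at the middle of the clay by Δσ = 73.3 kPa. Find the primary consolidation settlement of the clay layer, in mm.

S_c ≈ 123 mm

Mid-depth of clay below the ground surface: z = 1.4 + 6.6/2 = 4.7 m.
Total vertical stress at mid-clay: σ_v = 18.4×1.4 + 18.7×3.3 = 87.47 kPa.
Pore pressure: u = 9.81×(4.7 − 0) = 46.107 kPa.
Initial effective stress: σ'_0 = σ_v − u = 87.47 − 46.107 = 41.363 kPa.
Final effective stress: σ'_f = 41.363 + 73.3 = 114.66 kPa.
σ'_f = 114.66 > σ'_p = 99.2 kPa, so the stress path crosses the preconsolidation pressure — recompression up to σ'_p, then virgin compression beyond:
S_c = H/(1+e₀)·[C_r·log₁₀(σ'_p/σ'_0) + C_c·log₁₀(σ'_f/σ'_p)]
    = 6.6/1.96 × [0.07×log₁₀(99.2/41.363) + 0.16×log₁₀(114.66/99.2)]
    = 3.3673 × [0.026593 + 0.010064] = 0.1234 m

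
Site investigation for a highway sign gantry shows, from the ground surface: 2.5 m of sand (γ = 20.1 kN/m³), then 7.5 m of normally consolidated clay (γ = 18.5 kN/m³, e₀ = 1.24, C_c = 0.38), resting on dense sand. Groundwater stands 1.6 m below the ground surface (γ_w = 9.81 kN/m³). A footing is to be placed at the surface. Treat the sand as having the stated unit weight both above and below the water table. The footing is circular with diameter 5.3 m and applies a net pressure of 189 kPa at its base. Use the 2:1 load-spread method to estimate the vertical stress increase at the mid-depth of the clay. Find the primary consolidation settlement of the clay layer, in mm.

S_c ≈ 238 mm

Mid-depth of clay below the ground surface: z = 2.5 + 7.5/2 = 6.25 m.
Total vertical stress at mid-clay: σ_v = 20.1×2.5 + 18.5×3.75 = 119.62 kPa.
Pore pressure: u = 9.81×(6.25 − 1.6) = 45.617 kPa.
Initial effective stress: σ'_0 = σ_v − u = 119.62 − 45.617 = 74.003 kPa.
Stress increase at mid-clay by the 2:1 spreading method:
Δσ ≈ qD²/(D+z)² = 189×5.3²/(5.3+6.25)² = 39.797 kPa
Final effective stress: σ'_f = σ'_0 + Δσ = 74.003 + 39.797 = 113.8 kPa.
Normally consolidated clay, so the full stress increment lies on the virgin compression line:
S_c = C_c·H/(1+e₀)·log₁₀(σ'_f/σ'_0) = 0.38×7.5/(1+1.24)×log₁₀(113.8/74.003)
    = 1.2723 × 0.18689 = 0.2378 m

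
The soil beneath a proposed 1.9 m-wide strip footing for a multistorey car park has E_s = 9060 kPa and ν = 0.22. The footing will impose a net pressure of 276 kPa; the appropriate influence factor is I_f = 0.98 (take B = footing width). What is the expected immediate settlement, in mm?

S_e ≈ 54 mm

Immediate (elastic) settlement: S_e = q·B·(1−ν²)/E_s · I_f.
S_e = 276 × 1.9 × (1 − 0.22²) / 9060 × 0.98
    = 276 × 1.9 × 0.9516 / 9060 × 0.98
    = 0.05398 m = 53.98 mm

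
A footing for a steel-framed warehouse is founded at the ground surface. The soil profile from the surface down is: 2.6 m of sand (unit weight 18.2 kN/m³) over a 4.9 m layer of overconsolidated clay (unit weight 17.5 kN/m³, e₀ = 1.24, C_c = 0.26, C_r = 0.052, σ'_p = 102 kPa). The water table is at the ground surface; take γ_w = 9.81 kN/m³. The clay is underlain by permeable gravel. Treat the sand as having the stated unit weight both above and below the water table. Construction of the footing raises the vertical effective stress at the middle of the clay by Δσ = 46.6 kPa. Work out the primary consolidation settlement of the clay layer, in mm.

S_c ≈ 37.7 mm

Mid-depth of clay below the ground surface: z = 2.6 + 4.9/2 = 5.05 m.
Total vertical stress at mid-clay: σ_v = 18.2×2.6 + 17.5×2.45 = 90.195 kPa.
Pore pressure: u = 9.81×(5.05 − 0) = 49.541 kPa.
Initial effective stress: σ'_0 = σ_v − u = 90.195 − 49.541 = 40.654 kPa.
Final effective stress: σ'_f = 40.654 + 46.6 = 87.254 kPa.
σ'_f = 87.254 ≤ σ'_p = 102 kPa, so the clay remains overconsolidated and only the recompression index applies:
S_c = C_r·H/(1+e₀)·log₁₀(σ'_f/σ'_0) = 0.052×4.9/2.24×log₁₀(87.254/40.654)
    = 0.11375 × 0.33168 = 0.03773 m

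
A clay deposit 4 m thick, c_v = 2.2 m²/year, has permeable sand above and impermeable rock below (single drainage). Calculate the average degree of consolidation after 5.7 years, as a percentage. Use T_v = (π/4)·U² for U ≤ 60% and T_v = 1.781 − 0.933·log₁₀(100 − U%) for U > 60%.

U ≈ 88.3 %

Drainage path length: H_d = H = 4 m (single drainage).
T_v = c_v·t/H_d² = 2.2×5.7/4² = 0.78375.
T_v = 0.78375 corresponds to the U > 60% branch:
U = 1 − 10^((1.781 − T_v)/0.933)/100 = 0.8828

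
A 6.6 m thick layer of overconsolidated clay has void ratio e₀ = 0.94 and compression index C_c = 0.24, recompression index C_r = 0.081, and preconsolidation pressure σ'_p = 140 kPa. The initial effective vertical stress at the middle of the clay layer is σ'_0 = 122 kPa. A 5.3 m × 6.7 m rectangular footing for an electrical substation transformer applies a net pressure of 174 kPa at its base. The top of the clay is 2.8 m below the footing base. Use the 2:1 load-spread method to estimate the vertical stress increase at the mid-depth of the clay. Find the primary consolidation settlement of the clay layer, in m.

Mid-depth of clay below the footing base: z = 2.8 + 6.6/2 = 6.1 m.
Stress increase at mid-clay by the 2:1 spreading method:
Δσ = qBL/((B+z)(L+z)) = 174×5.3×6.7/((5.3+6.1)(6.7+6.1)) = 42.343 kPa
Final effective stress: σ'_f = 122 + 42.343 = 164.34 kPa.
σ'_f = 164.34 > σ'_p = 140 kPa, so the stress path crosses the preconsolidation pressure — recompression up to σ'_p, then virgin compression beyond:
S_c = H/(1+e₀)·[C_r·log₁₀(σ'_p/σ'_0) + C_c·log₁₀(σ'_f/σ'_p)]
    = 6.6/1.94 × [0.081×log₁₀(140/122) + 0.24×log₁₀(164.34/140)]
    = 3.4021 × [0.0048412 + 0.016708] = 0.07331 m

S_c ≈ 0.0733 m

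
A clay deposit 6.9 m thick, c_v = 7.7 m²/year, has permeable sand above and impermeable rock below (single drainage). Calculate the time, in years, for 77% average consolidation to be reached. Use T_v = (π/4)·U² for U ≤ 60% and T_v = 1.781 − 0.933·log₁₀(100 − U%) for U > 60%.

Drainage path length: H_d = H = 6.9 m (single drainage).
U > 60%: T_v = 1.781 − 0.933·log₁₀(100 − 77) = 0.51051.
t = T_v·H_d²/c_v = 0.51051×6.9²/7.7 = 3.157 years.

t ≈ 3.16 years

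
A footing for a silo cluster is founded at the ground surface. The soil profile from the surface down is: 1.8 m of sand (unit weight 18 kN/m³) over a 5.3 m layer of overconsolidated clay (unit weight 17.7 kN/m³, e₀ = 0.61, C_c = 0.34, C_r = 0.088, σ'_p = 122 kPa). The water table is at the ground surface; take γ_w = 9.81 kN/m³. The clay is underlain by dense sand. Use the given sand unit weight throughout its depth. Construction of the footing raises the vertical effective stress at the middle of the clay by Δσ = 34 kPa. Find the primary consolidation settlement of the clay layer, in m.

S_c ≈ 0.0843 m

Mid-depth of clay below the ground surface: z = 1.8 + 5.3/2 = 4.45 m.
Total vertical stress at mid-clay: σ_v = 18×1.8 + 17.7×2.65 = 79.305 kPa.
Pore pressure: u = 9.81×(4.45 − 0) = 43.655 kPa.
Initial effective stress: σ'_0 = σ_v − u = 79.305 − 43.655 = 35.65 kPa.
Final effective stress: σ'_f = 35.65 + 34 = 69.65 kPa.
σ'_f = 69.65 ≤ σ'_p = 122 kPa, so the clay remains overconsolidated and only the recompression index applies:
S_c = C_r·H/(1+e₀)·log₁₀(σ'_f/σ'_0) = 0.088×5.3/1.61×log₁₀(69.65/35.65)
    = 0.28969 × 0.29086 = 0.08426 m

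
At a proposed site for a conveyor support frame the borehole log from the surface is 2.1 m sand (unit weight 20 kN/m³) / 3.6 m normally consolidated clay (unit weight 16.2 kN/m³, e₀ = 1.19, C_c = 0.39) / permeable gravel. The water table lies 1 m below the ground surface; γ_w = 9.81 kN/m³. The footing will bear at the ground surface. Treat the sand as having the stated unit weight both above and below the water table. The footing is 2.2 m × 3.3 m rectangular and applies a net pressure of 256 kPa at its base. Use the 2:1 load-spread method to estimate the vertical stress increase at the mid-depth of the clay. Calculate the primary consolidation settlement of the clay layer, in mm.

Mid-depth of clay below the ground surface: z = 2.1 + 3.6/2 = 3.9 m.
Total vertical stress at mid-clay: σ_v = 20×2.1 + 16.2×1.8 = 71.16 kPa.
Pore pressure: u = 9.81×(3.9 − 1) = 28.449 kPa.
Initial effective stress: σ'_0 = σ_v − u = 71.16 − 28.449 = 42.711 kPa.
Stress increase at mid-clay by the 2:1 spreading method:
Δσ = qBL/((B+z)(L+z)) = 256×2.2×3.3/((2.2+3.9)(3.3+3.9)) = 42.317 kPa
Final effective stress: σ'_f = σ'_0 + Δσ = 42.711 + 42.317 = 85.028 kPa.
Normally consolidated clay, so the full stress increment lies on the virgin compression line:
S_c = C_c·H/(1+e₀)·log₁₀(σ'_f/σ'_0) = 0.39×3.6/(1+1.19)×log₁₀(85.028/42.711)
    = 0.6411 × 0.29902 = 0.1917 m

S_c ≈ 192 mm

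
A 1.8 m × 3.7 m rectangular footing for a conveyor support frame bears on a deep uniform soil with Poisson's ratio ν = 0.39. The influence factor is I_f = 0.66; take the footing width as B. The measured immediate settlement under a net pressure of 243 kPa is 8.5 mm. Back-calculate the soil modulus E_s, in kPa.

E_s ≈ 28800 kPa

S_e = q·B·(1−ν²)/E_s · I_f  ⇒  E_s = q·B·(1−ν²)·I_f / S_e.
E_s = 243 × 1.8 × 0.8479 × 0.66 / 0.0085 = 28800 kPa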